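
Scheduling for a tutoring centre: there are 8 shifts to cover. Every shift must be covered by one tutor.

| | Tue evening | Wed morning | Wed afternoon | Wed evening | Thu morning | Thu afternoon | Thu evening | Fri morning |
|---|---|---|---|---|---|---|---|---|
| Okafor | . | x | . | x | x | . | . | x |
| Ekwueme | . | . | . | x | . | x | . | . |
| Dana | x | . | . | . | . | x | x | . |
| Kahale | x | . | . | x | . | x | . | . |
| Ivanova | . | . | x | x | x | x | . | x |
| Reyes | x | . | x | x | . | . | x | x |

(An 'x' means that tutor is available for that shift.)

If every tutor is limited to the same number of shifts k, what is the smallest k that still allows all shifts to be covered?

2

With 6 tutors and 8 worker-slots to fill, someone must work at least ⌈8/6⌉ = 2 shifts, so k ≥ 2.
k = 2 works: Tue evening→Dana, Wed morning→Okafor, Wed afternoon→Ivanova, Wed evening→Ekwueme, Thu morning→Okafor, Thu afternoon→Ekwueme, Thu evening→Dana, Fri morning→Ivanova.
Loads: Okafor 2, Ekwueme 2, Dana 2, Kahale 0, Ivanova 2, Reyes 0 — all ≤ 2.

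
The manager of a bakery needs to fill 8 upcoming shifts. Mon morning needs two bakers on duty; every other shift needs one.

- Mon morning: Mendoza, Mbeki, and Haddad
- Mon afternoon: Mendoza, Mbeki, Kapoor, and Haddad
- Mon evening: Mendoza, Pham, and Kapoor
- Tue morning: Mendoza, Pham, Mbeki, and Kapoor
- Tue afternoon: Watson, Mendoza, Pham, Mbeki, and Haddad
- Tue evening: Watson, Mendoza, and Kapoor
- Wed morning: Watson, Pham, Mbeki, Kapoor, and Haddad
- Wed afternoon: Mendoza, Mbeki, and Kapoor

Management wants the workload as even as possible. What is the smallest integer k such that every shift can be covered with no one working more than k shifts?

With 6 bakers and 9 worker-slots to fill, someone must work at least ⌈9/6⌉ = 2 shifts, so k ≥ 2.
k = 2 works: Mon morning→Mendoza+Mbeki, Mon afternoon→Kapoor, Mon evening→Mendoza, Tue morning→Pham, Tue afternoon→Watson, Tue evening→Watson, Wed morning→Pham, Wed afternoon→Mbeki.
Loads: Watson 2, Mendoza 2, Pham 2, Mbeki 2, Kapoor 1, Haddad 0 — all ≤ 2.

2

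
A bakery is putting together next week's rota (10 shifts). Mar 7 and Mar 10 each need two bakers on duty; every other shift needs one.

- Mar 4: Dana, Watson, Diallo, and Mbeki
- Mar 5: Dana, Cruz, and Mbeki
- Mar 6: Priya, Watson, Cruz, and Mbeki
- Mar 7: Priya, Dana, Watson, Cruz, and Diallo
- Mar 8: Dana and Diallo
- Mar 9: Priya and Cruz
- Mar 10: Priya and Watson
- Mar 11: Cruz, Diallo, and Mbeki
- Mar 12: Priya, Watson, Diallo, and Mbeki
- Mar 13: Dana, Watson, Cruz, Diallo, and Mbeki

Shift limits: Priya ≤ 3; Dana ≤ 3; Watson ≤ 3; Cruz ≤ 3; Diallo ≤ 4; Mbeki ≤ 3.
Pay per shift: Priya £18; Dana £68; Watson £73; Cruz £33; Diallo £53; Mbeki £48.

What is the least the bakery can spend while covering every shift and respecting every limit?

£476

Mar 10 can only be covered by Priya and Watson, so that assignment is forced.
Picking the cheapest available baker for each shift independently would cost £396, but that ignores the shift limits.
An optimal schedule: Mar 4→Mbeki, Mar 5→Cruz, Mar 6→Priya, Mar 7→Cruz+Diallo, Mar 8→Diallo, Mar 9→Priya, Mar 10→Priya+Watson, Mar 11→Cruz, Mar 12→Mbeki, Mar 13→Mbeki.
Total: 48 + 33 + 18 + 33 + 53 + 53 + 18 + 18 + 73 + 33 + 48 + 48 = £476.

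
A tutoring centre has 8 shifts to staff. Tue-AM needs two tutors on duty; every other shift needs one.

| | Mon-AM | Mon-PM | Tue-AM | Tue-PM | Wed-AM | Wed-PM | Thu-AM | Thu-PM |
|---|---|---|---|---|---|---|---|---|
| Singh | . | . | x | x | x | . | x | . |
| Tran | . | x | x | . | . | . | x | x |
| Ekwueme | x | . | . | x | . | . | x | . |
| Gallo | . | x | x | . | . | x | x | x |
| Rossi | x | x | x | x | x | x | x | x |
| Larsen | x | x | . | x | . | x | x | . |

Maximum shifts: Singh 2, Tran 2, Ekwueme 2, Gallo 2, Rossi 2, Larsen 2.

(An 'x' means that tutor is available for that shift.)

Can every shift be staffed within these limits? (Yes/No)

Yes

One valid schedule: Mon-AM→Ekwueme, Mon-PM→Tran, Tue-AM→Gallo+Rossi, Tue-PM→Singh, Wed-AM→Singh, Wed-PM→Gallo, Thu-AM→Ekwueme, Thu-PM→Tran.
Loads: Singh 2/2, Tran 2/2, Ekwueme 2/2, Gallo 2/2, Rossi 1/2, Larsen 0/2 — all within limits.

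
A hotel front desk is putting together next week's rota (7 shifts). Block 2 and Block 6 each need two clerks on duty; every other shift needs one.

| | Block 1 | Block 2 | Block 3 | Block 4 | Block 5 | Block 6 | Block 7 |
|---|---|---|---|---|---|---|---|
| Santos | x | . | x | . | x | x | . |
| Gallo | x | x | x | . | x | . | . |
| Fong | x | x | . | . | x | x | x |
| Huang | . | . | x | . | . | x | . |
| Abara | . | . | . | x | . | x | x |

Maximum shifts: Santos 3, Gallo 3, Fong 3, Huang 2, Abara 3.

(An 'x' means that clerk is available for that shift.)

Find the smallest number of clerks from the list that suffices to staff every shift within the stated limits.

9 slots to fill and no one can take more than 3, so at least ⌈9/3⌉ = 3 clerks are needed.
Gallo, Fong, and Abara alone can cover everything: Block 1→Gallo, Block 2→Gallo+Fong, Block 3→Gallo, Block 4→Abara, Block 5→Fong, Block 6→Fong+Abara, Block 7→Abara.

3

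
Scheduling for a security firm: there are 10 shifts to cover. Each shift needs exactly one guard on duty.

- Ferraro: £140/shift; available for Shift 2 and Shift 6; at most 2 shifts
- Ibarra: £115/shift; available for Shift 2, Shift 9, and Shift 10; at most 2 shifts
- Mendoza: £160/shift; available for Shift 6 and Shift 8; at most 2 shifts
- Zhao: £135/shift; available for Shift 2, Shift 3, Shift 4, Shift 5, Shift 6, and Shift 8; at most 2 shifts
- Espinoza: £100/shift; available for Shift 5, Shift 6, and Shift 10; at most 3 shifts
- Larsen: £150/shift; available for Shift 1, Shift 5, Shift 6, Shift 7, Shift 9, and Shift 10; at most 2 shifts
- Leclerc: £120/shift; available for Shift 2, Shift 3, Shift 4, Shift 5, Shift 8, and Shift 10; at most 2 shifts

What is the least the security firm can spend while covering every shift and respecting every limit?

£1205

Shift 1 can only be covered by Larsen, so that assignment is forced.
Shift 7 can only be covered by Larsen, so that assignment is forced.
Picking the cheapest available guard for each shift independently would cost £1190, but that ignores the shift limits.
An optimal schedule: Shift 1→Larsen, Shift 2→Ibarra, Shift 3→Leclerc, Shift 4→Leclerc, Shift 5→Espinoza, Shift 6→Espinoza, Shift 7→Larsen, Shift 8→Zhao, Shift 9→Ibarra, Shift 10→Espinoza.
Total: 150 + 115 + 120 + 120 + 100 + 100 + 150 + 135 + 115 + 100 = £1205.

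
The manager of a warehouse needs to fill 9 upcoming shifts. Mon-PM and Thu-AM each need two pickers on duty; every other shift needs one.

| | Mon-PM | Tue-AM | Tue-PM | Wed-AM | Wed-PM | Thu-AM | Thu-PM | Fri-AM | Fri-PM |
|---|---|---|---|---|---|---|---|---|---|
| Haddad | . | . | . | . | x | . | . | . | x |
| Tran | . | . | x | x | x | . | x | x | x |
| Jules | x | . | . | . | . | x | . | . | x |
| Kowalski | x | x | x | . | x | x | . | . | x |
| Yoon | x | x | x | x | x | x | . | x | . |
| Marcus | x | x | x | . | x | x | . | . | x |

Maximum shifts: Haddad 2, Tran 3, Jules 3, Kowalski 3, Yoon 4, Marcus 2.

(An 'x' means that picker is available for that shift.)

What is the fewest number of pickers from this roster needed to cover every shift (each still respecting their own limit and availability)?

11 slots to fill and no one can take more than 4, so at least ⌈11/4⌉ = 3 pickers are needed.
Any 3 pickers together have capacity at most 4+3+3 = 10 < 11 slots, so 3 can never suffice.
Haddad, Tran, Jules, and Yoon alone can cover everything: Mon-PM→Jules+Yoon, Tue-AM→Yoon, Tue-PM→Tran, Wed-AM→Tran, Wed-PM→Haddad, Thu-AM→Jules+Yoon, Thu-PM→Tran, Fri-AM→Yoon, Fri-PM→Haddad.

4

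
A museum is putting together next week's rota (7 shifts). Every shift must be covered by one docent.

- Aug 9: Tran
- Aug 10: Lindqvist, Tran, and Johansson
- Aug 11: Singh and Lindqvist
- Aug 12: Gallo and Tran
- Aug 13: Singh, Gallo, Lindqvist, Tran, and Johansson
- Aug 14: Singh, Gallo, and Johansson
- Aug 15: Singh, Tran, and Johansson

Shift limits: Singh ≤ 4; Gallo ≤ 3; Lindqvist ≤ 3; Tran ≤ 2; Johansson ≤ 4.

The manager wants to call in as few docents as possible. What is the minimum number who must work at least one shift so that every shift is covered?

3

7 slots to fill and no one can take more than 4, so at least ⌈7/4⌉ = 2 docents are needed.
No set of 2 docents can cover every shift (each such set leaves at least one shift with no one available or exceeds a cap).
Singh, Gallo, and Tran alone can cover everything: Aug 9→Tran, Aug 10→Tran, Aug 11→Singh, Aug 12→Gallo, Aug 13→Singh, Aug 14→Singh, Aug 15→Singh.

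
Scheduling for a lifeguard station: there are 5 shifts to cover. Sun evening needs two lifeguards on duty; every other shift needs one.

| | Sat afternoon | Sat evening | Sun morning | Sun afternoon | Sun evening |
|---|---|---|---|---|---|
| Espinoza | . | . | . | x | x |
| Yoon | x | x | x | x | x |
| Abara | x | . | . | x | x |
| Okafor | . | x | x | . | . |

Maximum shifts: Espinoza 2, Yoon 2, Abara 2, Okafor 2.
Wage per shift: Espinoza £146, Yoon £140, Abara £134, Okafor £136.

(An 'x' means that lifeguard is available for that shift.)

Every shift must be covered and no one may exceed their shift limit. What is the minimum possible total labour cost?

£820

Picking the cheapest available lifeguard for each shift independently would cost £814, but that ignores the shift limits.
An optimal schedule: Sat afternoon→Abara, Sat evening→Okafor, Sun morning→Okafor, Sun afternoon→Yoon, Sun evening→Abara+Yoon.
Total: 134 + 136 + 136 + 140 + 134 + 140 = £820.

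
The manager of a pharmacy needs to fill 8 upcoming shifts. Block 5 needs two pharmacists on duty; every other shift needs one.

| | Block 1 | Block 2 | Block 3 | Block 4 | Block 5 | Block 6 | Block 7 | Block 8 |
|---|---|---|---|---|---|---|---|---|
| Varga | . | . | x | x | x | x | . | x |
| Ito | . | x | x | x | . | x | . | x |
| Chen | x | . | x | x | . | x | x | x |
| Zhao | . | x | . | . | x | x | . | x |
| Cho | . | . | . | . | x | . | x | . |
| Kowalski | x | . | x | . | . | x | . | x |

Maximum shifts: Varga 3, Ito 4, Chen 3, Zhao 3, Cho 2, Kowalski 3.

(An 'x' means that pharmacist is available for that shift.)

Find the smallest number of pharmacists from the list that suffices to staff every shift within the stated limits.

3

9 slots to fill and no one can take more than 4, so at least ⌈9/4⌉ = 3 pharmacists are needed.
Varga, Chen, and Zhao alone can cover everything: Block 1→Chen, Block 2→Zhao, Block 3→Varga, Block 4→Varga, Block 5→Varga+Zhao, Block 6→Chen, Block 7→Chen, Block 8→Zhao.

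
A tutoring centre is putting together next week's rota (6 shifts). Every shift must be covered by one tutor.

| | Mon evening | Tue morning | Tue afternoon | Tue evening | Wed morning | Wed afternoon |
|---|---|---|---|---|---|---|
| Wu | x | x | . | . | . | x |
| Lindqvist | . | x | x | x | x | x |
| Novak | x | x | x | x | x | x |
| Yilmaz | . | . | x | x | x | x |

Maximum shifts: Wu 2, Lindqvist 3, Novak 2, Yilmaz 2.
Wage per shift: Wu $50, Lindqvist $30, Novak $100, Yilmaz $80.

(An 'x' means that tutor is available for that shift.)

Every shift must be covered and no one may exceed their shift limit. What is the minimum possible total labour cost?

Picking the cheapest available tutor for each shift independently would cost $200, but that ignores the shift limits.
An optimal schedule: Mon evening→Wu, Tue morning→Lindqvist, Tue afternoon→Lindqvist, Tue evening→Lindqvist, Wed morning→Yilmaz, Wed afternoon→Wu.
Total: 50 + 30 + 30 + 30 + 80 + 50 = $270.

$270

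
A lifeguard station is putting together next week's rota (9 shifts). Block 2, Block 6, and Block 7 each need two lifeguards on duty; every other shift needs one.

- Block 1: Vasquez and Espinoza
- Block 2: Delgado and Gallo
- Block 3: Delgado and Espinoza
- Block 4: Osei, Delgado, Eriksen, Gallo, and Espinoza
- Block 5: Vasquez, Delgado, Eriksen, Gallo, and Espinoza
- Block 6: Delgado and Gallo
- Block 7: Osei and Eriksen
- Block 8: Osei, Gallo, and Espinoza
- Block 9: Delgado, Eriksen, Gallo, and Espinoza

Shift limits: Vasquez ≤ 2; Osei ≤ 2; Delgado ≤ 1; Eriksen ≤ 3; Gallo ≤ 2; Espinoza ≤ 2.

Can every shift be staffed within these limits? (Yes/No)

No

Total capacity is 12 and 12 slots are needed, so capacity alone doesn't rule it out.
Shifts {Block 2, Block 6} need 4 worker-slots in total, but the lifeguards available for any of those shifts (Delgado and Gallo) can supply at most 3 among them. So no valid schedule exists.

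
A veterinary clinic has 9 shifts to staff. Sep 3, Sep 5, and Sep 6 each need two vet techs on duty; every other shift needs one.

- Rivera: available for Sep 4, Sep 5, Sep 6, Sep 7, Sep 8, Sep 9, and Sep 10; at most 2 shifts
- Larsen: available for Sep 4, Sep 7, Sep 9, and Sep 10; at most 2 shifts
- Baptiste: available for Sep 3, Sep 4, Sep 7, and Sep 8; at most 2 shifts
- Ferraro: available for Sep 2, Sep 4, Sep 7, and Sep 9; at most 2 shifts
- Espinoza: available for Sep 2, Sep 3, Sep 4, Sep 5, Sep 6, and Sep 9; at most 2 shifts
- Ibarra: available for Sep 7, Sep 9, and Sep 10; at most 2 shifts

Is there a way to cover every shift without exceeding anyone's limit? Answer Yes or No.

No

Total capacity is 12 and 12 slots are needed, so capacity alone doesn't rule it out.
Shifts {Sep 3, Sep 5, Sep 6} need 6 worker-slots in total, but the vet techs available for any of those shifts (Rivera, Baptiste, and Espinoza) can supply at most 5 among them. So no valid schedule exists.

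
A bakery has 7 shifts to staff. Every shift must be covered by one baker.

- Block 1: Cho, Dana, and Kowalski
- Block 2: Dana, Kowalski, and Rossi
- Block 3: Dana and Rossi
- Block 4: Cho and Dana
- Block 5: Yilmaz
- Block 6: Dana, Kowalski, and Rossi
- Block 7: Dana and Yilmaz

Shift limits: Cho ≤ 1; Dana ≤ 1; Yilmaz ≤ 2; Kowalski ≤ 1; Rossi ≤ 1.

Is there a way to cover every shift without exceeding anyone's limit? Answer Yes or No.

Shifts {Block 1, Block 2, Block 3, Block 4, Block 6} need 5 worker-slots in total, but the bakers available for any of those shifts (Cho, Dana, Kowalski, and Rossi) can supply at most 4 among them. So no valid schedule exists.

No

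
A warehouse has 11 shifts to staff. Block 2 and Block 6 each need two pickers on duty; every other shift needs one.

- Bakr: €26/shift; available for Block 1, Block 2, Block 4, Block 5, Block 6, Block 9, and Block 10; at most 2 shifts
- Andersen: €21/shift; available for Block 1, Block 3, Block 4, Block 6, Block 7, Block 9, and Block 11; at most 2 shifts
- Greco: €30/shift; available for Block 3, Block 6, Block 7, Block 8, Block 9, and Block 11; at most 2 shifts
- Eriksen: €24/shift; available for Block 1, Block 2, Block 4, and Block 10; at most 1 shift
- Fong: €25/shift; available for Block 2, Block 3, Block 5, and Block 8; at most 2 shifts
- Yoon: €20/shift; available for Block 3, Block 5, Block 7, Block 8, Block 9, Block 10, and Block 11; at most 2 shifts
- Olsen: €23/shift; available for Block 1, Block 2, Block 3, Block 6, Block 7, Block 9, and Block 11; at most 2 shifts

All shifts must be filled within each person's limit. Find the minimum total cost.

Picking the cheapest available picker for each shift independently would cost €273, but that ignores the shift limits.
An optimal schedule: Block 1→Andersen, Block 2→Fong+Olsen, Block 3→Fong, Block 4→Bakr, Block 5→Bakr, Block 6→Greco+Olsen, Block 7→Andersen, Block 8→Greco, Block 9→Yoon, Block 10→Eriksen, Block 11→Yoon.
Total: 21 + 25 + 23 + 25 + 26 + 26 + 30 + 23 + 21 + 30 + 20 + 24 + 20 = €314.

€314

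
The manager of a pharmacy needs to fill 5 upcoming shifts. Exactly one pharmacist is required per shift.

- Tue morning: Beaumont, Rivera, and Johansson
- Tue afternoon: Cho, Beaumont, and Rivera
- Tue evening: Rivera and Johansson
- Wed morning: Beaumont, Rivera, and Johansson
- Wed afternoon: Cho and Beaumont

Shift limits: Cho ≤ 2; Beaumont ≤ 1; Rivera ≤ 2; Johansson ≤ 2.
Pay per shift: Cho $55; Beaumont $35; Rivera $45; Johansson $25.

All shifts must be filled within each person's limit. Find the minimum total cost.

Picking the cheapest available pharmacist for each shift independently would cost $145, but that ignores the shift limits.
An optimal schedule: Tue morning→Johansson, Tue afternoon→Rivera, Tue evening→Johansson, Wed morning→Rivera, Wed afternoon→Beaumont.
Total: 25 + 45 + 25 + 45 + 35 = $175.

$175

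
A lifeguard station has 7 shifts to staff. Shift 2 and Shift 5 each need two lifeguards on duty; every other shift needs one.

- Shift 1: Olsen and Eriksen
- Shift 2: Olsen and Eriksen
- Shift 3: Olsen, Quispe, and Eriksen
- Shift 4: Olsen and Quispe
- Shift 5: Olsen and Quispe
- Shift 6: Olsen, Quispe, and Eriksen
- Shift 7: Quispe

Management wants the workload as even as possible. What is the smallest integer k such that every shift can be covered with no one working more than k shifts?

With 3 lifeguards and 9 worker-slots to fill, someone must work at least ⌈9/3⌉ = 3 shifts, so k ≥ 3.
k = 3 works: Shift 1→Olsen, Shift 2→Olsen+Eriksen, Shift 3→Eriksen, Shift 4→Quispe, Shift 5→Olsen+Quispe, Shift 6→Eriksen, Shift 7→Quispe.
Loads: Olsen 3, Quispe 3, Eriksen 3 — all ≤ 3.

3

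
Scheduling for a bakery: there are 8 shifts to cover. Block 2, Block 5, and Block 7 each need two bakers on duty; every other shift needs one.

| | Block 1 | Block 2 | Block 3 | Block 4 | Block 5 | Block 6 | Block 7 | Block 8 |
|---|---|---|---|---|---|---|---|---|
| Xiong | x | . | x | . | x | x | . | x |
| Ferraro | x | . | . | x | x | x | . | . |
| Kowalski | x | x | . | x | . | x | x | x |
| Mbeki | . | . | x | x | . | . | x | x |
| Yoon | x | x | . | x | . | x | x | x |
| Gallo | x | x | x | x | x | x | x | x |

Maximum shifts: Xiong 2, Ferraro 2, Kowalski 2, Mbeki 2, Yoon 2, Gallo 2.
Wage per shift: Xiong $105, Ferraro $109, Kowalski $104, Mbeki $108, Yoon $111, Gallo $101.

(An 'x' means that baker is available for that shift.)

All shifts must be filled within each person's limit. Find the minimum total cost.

Picking the cheapest available baker for each shift independently would cost $1121, but that ignores the shift limits.
An optimal schedule: Block 1→Kowalski, Block 2→Gallo+Kowalski, Block 3→Gallo, Block 4→Mbeki, Block 5→Xiong+Ferraro, Block 6→Ferraro, Block 7→Mbeki+Yoon, Block 8→Xiong.
Total: 104 + 101 + 104 + 101 + 108 + 105 + 109 + 109 + 108 + 111 + 105 = $1165.

$1165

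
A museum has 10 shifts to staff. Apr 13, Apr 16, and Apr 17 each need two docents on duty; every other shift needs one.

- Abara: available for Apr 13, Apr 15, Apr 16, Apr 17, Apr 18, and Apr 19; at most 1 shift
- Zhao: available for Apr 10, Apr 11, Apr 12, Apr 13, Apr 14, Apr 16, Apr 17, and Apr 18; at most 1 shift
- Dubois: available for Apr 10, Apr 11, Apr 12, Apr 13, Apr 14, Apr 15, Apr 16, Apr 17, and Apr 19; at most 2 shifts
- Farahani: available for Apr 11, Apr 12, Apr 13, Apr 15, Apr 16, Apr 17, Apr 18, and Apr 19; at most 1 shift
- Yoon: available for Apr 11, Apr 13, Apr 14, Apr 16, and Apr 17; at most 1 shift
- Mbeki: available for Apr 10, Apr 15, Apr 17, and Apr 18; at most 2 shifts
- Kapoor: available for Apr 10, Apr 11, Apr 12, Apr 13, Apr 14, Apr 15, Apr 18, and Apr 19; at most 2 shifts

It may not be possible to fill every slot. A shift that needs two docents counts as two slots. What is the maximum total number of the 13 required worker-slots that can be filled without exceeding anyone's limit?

Total capacity across all docents is 1+1+2+1+1+2+2 = 10, and 13 slots are needed, so at most 10 can be filled.
An assignment achieving 10: Apr 10→Zhao, Apr 11→Farahani, Apr 12→Dubois, Apr 13→Kapoor, Apr 14→Dubois, Apr 15→Mbeki, Apr 16→Yoon, Apr 17→Mbeki, Apr 18→Kapoor, Apr 19→Abara.
Loads: Abara 1/1, Zhao 1/1, Dubois 2/2, Farahani 1/1, Yoon 1/1, Mbeki 2/2, Kapoor 2/2.

10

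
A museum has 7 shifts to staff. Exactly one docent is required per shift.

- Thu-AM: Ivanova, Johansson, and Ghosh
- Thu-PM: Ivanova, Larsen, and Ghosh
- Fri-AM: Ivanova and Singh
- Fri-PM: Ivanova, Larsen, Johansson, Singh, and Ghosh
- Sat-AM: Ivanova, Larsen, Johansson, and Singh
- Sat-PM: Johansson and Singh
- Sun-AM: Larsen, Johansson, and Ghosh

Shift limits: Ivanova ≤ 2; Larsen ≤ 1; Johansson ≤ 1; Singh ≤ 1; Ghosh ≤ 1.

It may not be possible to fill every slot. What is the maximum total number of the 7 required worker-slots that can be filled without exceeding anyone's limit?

6

Total capacity across all docents is 2+1+1+1+1 = 6, and 7 slots are needed, so at most 6 can be filled.
An assignment achieving 6: Thu-AM→Ivanova, Thu-PM→Larsen, Fri-AM→Ivanova, Sat-AM→Singh, Sat-PM→Johansson, Sun-AM→Ghosh.
Loads: Ivanova 2/2, Larsen 1/1, Johansson 1/1, Singh 1/1, Ghosh 1/1.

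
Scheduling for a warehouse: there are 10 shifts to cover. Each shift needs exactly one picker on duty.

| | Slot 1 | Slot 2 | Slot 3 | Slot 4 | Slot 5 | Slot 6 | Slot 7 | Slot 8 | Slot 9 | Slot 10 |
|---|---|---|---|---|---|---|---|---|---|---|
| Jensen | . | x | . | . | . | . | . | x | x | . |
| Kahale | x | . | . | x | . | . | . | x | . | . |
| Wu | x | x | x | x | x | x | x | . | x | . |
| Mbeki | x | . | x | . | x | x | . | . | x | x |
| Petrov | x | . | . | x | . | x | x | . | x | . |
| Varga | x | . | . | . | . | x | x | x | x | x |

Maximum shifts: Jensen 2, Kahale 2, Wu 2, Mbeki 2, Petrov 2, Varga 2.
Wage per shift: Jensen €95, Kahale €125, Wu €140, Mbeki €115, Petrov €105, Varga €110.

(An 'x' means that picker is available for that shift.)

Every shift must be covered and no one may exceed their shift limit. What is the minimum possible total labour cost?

€1100

Picking the cheapest available picker for each shift independently would cost €1045, but that ignores the shift limits.
An optimal schedule: Slot 1→Kahale, Slot 2→Jensen, Slot 3→Mbeki, Slot 4→Petrov, Slot 5→Mbeki, Slot 6→Varga, Slot 7→Petrov, Slot 8→Kahale, Slot 9→Jensen, Slot 10→Varga.
Total: 125 + 95 + 115 + 105 + 115 + 110 + 105 + 125 + 95 + 110 = €1100.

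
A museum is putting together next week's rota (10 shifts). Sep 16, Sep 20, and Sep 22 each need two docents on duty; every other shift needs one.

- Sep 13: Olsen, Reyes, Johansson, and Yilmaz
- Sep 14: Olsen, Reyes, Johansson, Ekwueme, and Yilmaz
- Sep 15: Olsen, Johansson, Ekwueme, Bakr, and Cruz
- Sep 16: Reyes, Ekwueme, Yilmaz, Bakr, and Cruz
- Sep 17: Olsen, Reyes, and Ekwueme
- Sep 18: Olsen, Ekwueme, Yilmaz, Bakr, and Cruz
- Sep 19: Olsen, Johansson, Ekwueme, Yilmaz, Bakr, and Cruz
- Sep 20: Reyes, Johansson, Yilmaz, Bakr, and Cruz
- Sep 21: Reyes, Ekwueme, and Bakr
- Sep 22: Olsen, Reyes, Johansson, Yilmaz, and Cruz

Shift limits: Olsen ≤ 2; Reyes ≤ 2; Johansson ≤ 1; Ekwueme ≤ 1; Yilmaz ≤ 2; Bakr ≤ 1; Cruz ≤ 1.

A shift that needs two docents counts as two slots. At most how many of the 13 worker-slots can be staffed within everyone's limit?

10

Total capacity across all docents is 2+2+1+1+2+1+1 = 10, and 13 slots are needed, so at most 10 can be filled.
An assignment achieving 10: Sep 13→Olsen, Sep 14→Reyes, Sep 15→Johansson, Sep 16→Ekwueme+Yilmaz, Sep 17→Olsen, Sep 18→Yilmaz, Sep 20→Bakr+Cruz, Sep 21→Reyes.
Loads: Olsen 2/2, Reyes 2/2, Johansson 1/1, Ekwueme 1/1, Yilmaz 2/2, Bakr 1/1, Cruz 1/1.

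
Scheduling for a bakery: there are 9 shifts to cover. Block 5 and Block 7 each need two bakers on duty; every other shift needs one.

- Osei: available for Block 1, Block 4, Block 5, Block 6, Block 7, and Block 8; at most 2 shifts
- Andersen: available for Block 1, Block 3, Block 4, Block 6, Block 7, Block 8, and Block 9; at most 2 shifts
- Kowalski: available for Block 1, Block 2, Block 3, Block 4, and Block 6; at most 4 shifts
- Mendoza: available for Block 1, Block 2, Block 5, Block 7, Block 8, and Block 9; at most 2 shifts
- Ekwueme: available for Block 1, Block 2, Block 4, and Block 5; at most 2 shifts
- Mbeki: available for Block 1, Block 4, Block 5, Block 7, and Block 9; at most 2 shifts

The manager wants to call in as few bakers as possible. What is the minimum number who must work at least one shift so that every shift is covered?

5

11 slots to fill and no one can take more than 4, so at least ⌈11/4⌉ = 3 bakers are needed.
Any 4 bakers together have capacity at most 4+2+2+2 = 10 < 11 slots, so 4 can never suffice.
Osei, Andersen, Kowalski, Mendoza, and Ekwueme alone can cover everything: Block 1→Kowalski, Block 2→Kowalski, Block 3→Andersen, Block 4→Kowalski, Block 5→Osei+Ekwueme, Block 6→Kowalski, Block 7→Osei+Mendoza, Block 8→Mendoza, Block 9→Andersen.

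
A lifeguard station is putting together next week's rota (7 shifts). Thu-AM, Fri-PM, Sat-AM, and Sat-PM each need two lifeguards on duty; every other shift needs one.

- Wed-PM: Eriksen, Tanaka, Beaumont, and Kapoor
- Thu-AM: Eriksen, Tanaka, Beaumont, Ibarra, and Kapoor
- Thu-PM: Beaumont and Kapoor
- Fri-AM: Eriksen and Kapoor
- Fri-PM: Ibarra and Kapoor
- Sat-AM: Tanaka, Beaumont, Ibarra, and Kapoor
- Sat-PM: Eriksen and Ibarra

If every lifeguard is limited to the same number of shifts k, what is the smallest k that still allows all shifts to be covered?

3

With 5 lifeguards and 11 worker-slots to fill, someone must work at least ⌈11/5⌉ = 3 shifts, so k ≥ 3.
k = 3 works: Wed-PM→Eriksen, Thu-AM→Tanaka+Beaumont, Thu-PM→Beaumont, Fri-AM→Eriksen, Fri-PM→Ibarra+Kapoor, Sat-AM→Tanaka+Beaumont, Sat-PM→Eriksen+Ibarra.
Loads: Eriksen 3, Tanaka 2, Beaumont 3, Ibarra 2, Kapoor 1 — all ≤ 3.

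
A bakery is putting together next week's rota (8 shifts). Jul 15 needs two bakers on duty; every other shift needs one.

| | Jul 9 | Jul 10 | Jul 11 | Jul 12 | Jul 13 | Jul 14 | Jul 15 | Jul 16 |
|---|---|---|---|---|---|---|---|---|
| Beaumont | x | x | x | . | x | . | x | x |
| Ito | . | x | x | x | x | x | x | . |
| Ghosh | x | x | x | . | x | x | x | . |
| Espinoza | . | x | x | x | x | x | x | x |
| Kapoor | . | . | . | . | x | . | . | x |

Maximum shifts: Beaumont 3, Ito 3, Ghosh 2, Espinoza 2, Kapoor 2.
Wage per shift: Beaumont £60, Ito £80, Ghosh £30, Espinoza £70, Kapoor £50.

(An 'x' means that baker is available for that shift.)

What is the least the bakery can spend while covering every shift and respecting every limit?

Picking the cheapest available baker for each shift independently would cost £360, but that ignores the shift limits.
An optimal schedule: Jul 9→Ghosh, Jul 10→Beaumont, Jul 11→Beaumont, Jul 12→Espinoza, Jul 13→Kapoor, Jul 14→Ghosh, Jul 15→Beaumont+Espinoza, Jul 16→Kapoor.
Total: 30 + 60 + 60 + 70 + 50 + 30 + 60 + 70 + 50 = £480.

£480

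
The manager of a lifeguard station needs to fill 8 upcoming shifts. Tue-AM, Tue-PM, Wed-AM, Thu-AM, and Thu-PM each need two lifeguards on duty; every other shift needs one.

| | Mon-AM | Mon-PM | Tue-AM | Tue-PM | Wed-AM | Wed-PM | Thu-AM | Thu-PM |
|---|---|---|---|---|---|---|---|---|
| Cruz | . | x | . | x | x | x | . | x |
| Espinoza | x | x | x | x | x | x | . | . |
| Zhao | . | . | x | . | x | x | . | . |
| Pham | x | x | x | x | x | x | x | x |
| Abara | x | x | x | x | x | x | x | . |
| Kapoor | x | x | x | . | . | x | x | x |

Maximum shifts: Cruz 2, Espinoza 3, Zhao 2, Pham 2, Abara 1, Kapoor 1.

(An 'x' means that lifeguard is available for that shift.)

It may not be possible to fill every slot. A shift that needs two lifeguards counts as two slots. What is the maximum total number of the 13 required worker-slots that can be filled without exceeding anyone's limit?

Total capacity across all lifeguards is 2+3+2+2+1+1 = 11, and 13 slots are needed, so at most 11 can be filled.
An assignment achieving 11: Mon-AM→Espinoza, Mon-PM→Espinoza, Tue-AM→Zhao+Kapoor, Tue-PM→Cruz+Espinoza, Wed-AM→Zhao, Thu-AM→Pham+Abara, Thu-PM→Cruz+Pham.
Loads: Cruz 2/2, Espinoza 3/3, Zhao 2/2, Pham 2/2, Abara 1/1, Kapoor 1/1.

11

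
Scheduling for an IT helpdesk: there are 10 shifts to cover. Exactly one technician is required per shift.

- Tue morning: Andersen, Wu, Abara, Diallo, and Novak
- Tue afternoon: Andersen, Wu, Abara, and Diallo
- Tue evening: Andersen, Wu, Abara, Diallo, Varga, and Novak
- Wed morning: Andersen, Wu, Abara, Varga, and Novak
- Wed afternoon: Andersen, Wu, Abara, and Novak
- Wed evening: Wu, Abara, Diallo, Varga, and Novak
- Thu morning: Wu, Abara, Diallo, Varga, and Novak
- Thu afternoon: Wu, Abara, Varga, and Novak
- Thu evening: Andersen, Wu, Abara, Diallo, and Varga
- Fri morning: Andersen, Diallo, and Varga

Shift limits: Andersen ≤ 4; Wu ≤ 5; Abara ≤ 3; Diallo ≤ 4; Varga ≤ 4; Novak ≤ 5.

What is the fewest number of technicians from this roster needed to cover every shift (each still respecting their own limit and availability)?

10 slots to fill and no one can take more than 5, so at least ⌈10/5⌉ = 2 technicians are needed.
No set of 2 technicians can cover every shift (each such set leaves at least one shift with no one available or exceeds a cap).
Andersen, Wu, and Abara alone can cover everything: Tue morning→Andersen, Tue afternoon→Andersen, Tue evening→Andersen, Wed morning→Wu, Wed afternoon→Wu, Wed evening→Wu, Thu morning→Wu, Thu afternoon→Wu, Thu evening→Abara, Fri morning→Andersen.

3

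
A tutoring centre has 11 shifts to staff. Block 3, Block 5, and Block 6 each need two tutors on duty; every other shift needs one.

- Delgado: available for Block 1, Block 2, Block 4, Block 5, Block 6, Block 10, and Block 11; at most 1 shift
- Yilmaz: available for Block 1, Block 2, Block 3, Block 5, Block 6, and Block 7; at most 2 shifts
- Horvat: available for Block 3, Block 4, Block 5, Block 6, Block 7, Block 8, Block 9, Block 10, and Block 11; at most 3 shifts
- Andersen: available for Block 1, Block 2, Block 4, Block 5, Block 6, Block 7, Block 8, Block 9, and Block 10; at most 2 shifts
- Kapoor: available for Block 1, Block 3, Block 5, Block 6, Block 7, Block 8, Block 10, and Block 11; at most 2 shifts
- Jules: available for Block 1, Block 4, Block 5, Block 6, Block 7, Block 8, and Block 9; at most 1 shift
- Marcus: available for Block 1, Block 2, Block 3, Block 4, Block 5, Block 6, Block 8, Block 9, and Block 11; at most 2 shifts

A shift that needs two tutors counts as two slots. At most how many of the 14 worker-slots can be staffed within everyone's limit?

13

Total capacity across all tutors is 1+2+3+2+2+1+2 = 13, and 14 slots are needed, so at most 13 can be filled.
An assignment achieving 13: Block 1→Kapoor, Block 2→Delgado, Block 3→Yilmaz+Horvat, Block 4→Andersen, Block 5→Jules+Marcus, Block 6→Marcus, Block 7→Yilmaz, Block 8→Andersen, Block 9→Horvat, Block 10→Horvat, Block 11→Kapoor.
Loads: Delgado 1/1, Yilmaz 2/2, Horvat 3/3, Andersen 2/2, Kapoor 2/2, Jules 1/1, Marcus 2/2.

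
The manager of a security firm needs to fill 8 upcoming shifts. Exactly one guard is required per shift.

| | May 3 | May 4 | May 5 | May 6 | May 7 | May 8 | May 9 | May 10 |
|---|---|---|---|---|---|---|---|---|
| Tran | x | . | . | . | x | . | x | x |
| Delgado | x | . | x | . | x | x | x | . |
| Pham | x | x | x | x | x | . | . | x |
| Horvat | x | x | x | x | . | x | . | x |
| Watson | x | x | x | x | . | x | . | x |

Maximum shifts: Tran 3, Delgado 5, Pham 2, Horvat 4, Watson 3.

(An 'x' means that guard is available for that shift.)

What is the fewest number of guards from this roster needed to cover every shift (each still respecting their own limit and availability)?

8 slots to fill and no one can take more than 5, so at least ⌈8/5⌉ = 2 guards are needed.
Delgado and Horvat alone can cover everything: May 3→Delgado, May 4→Horvat, May 5→Delgado, May 6→Horvat, May 7→Delgado, May 8→Delgado, May 9→Delgado, May 10→Horvat.

2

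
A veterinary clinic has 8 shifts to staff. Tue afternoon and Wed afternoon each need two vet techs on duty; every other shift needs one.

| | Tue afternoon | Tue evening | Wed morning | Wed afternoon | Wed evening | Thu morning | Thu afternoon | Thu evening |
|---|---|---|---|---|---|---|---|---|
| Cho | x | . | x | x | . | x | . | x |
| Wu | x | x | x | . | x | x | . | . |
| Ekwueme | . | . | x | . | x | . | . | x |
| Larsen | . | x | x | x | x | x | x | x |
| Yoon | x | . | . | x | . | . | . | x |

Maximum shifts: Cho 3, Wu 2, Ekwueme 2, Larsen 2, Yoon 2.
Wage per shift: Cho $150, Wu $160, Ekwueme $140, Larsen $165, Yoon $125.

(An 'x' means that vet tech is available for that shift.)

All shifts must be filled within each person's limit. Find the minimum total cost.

Thu afternoon can only be covered by Larsen, so that assignment is forced.
Picking the cheapest available vet tech for each shift independently would cost $1430, but that ignores the shift limits.
An optimal schedule: Tue afternoon→Yoon+Cho, Tue evening→Wu, Wed morning→Wu, Wed afternoon→Yoon+Cho, Wed evening→Ekwueme, Thu morning→Cho, Thu afternoon→Larsen, Thu evening→Ekwueme.
Total: 125 + 150 + 160 + 160 + 125 + 150 + 140 + 150 + 165 + 140 = $1465.

$1465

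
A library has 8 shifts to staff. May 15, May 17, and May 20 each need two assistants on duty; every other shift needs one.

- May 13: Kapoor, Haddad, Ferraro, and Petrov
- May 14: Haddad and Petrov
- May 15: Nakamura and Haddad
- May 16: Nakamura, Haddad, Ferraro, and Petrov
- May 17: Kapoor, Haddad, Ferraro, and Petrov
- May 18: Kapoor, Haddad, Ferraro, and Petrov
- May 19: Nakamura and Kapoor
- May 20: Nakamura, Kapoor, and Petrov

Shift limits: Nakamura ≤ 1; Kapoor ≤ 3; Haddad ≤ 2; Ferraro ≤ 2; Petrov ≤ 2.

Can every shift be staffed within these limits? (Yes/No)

Total capacity is 1+3+2+2+2 = 10 but 11 worker-slots are needed — infeasible.

No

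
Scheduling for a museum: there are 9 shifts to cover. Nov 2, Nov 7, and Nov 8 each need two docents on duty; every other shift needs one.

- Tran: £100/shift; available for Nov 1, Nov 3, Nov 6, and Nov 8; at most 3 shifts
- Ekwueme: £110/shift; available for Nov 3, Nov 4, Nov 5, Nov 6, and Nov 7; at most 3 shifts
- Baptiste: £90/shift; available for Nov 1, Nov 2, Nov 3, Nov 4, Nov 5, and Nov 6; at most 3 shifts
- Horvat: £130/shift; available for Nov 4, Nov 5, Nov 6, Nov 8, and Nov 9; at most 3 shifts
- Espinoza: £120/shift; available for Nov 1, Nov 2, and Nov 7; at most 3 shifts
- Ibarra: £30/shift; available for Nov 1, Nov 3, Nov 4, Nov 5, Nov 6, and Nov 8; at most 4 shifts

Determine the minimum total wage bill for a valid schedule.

£970

Nov 2 can only be covered by Baptiste and Espinoza, so that assignment is forced.
Nov 7 can only be covered by Ekwueme and Espinoza, so that assignment is forced.
Nov 9 can only be covered by Horvat, so that assignment is forced.
Picking the cheapest available docent for each shift independently would cost £850, but that ignores the shift limits.
An optimal schedule: Nov 1→Ibarra, Nov 2→Baptiste+Espinoza, Nov 3→Ibarra, Nov 4→Ibarra, Nov 5→Baptiste, Nov 6→Baptiste, Nov 7→Ekwueme+Espinoza, Nov 8→Ibarra+Tran, Nov 9→Horvat.
Total: 30 + 90 + 120 + 30 + 30 + 90 + 90 + 110 + 120 + 30 + 100 + 130 = £970.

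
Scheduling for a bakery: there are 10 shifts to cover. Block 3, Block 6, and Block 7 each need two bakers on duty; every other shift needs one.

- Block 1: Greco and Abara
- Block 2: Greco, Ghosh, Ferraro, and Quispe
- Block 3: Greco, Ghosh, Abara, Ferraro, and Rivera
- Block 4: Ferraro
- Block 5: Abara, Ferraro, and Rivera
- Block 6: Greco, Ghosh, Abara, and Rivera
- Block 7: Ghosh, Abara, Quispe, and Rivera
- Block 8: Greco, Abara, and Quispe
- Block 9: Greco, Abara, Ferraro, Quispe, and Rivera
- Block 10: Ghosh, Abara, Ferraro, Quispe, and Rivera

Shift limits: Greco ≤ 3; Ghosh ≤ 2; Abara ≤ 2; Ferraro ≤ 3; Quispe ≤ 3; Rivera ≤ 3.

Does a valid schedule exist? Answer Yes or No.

Yes

Block 4 can only be covered by Ferraro, so that assignment is forced.
One valid schedule: Block 1→Greco, Block 2→Greco, Block 3→Ferraro+Rivera, Block 4→Ferraro, Block 5→Abara, Block 6→Ghosh+Rivera, Block 7→Quispe+Rivera, Block 8→Greco, Block 9→Abara, Block 10→Ghosh.
Loads: Greco 3/3, Ghosh 2/2, Abara 2/2, Ferraro 2/3, Quispe 1/3, Rivera 3/3 — all within limits.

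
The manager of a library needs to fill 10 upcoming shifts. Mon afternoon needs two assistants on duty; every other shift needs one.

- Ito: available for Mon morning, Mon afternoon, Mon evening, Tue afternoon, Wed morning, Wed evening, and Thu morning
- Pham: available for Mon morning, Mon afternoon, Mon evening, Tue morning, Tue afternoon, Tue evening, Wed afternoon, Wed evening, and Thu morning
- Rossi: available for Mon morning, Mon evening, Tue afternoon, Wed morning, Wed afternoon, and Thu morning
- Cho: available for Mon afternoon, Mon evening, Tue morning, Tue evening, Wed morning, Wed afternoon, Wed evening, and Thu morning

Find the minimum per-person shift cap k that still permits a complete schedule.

With 4 assistants and 11 worker-slots to fill, someone must work at least ⌈11/4⌉ = 3 shifts, so k ≥ 3.
k = 3 works: Mon morning→Ito, Mon afternoon→Ito+Pham, Mon evening→Rossi, Tue morning→Pham, Tue afternoon→Ito, Tue evening→Pham, Wed morning→Rossi, Wed afternoon→Rossi, Wed evening→Cho, Thu morning→Cho.
Loads: Ito 3, Pham 3, Rossi 3, Cho 2 — all ≤ 3.

3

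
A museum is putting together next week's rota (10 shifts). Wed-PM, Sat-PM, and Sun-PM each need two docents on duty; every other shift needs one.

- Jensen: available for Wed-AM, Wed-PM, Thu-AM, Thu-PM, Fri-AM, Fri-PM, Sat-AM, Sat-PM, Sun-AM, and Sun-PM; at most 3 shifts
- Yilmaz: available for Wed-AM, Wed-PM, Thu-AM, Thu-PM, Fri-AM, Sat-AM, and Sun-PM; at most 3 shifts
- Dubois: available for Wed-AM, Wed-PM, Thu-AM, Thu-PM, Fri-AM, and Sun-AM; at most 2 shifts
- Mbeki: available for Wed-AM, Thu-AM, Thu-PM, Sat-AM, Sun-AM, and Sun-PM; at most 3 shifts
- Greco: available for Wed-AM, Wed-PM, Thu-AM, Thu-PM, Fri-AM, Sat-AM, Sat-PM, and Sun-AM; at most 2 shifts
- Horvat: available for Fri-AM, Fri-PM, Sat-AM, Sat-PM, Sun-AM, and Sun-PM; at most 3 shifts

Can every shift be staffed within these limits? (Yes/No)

Yes

One valid schedule: Wed-AM→Jensen, Wed-PM→Dubois+Greco, Thu-AM→Yilmaz, Thu-PM→Yilmaz, Fri-AM→Yilmaz, Fri-PM→Jensen, Sat-AM→Mbeki, Sat-PM→Jensen+Greco, Sun-AM→Dubois, Sun-PM→Mbeki+Horvat.
Loads: Jensen 3/3, Yilmaz 3/3, Dubois 2/2, Mbeki 2/3, Greco 2/2, Horvat 1/3 — all within limits.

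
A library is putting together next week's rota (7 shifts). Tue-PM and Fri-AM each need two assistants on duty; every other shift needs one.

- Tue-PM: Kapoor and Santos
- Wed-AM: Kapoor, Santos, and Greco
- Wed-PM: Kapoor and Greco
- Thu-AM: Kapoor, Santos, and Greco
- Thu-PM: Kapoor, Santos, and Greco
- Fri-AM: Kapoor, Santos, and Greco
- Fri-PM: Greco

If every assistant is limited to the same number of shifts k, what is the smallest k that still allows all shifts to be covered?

3

With 3 assistants and 9 worker-slots to fill, someone must work at least ⌈9/3⌉ = 3 shifts, so k ≥ 3.
k = 3 works: Tue-PM→Kapoor+Santos, Wed-AM→Kapoor, Wed-PM→Kapoor, Thu-AM→Santos, Thu-PM→Greco, Fri-AM→Santos+Greco, Fri-PM→Greco.
Loads: Kapoor 3, Santos 3, Greco 3 — all ≤ 3.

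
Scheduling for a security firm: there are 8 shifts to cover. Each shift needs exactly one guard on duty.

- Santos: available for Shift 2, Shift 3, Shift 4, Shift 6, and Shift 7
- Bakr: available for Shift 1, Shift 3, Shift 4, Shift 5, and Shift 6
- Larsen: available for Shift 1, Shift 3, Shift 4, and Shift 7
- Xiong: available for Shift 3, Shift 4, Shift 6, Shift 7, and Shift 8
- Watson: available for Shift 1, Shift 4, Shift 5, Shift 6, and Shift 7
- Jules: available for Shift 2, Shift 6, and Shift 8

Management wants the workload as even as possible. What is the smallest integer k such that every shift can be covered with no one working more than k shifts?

With 6 guards and 8 worker-slots to fill, someone must work at least ⌈8/6⌉ = 2 shifts, so k ≥ 2.
k = 2 works: Shift 1→Bakr, Shift 2→Santos, Shift 3→Santos, Shift 4→Larsen, Shift 5→Bakr, Shift 6→Xiong, Shift 7→Larsen, Shift 8→Xiong.
Loads: Santos 2, Bakr 2, Larsen 2, Xiong 2, Watson 0, Jules 0 — all ≤ 2.

2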